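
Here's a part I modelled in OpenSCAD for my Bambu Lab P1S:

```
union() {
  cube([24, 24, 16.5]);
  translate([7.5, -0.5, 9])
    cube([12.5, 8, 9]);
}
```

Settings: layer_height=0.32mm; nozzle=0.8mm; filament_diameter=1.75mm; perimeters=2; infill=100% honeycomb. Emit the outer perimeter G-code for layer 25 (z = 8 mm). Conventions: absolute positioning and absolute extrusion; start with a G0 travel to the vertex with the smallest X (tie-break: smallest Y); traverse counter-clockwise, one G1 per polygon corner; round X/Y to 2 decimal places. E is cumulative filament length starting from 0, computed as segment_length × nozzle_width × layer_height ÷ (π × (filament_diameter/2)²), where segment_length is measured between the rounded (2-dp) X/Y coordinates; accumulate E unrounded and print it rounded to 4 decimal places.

G0 X0.00 Y0.00 Z8.00
G1 X24.00 Y0.00 E2.5544
G1 X24.00 Y24.00 E5.1088
G1 X0.00 Y24.00 E7.6631
G1 X0.00 Y0.00 E10.2175

At z = 8 mm: the cube (footprint 24×24) is included at this height; the cube at (7.5, -0.5) is not intersected at this z (z outside [9, 18]); Merging all regions: only the 24×24 cube is present, so the union is just that shape — 1 connected region. The outline is a single polygon with 4 vertices. Extrusion per mm of travel: 0.8 × 0.32 / (π × 0.875²) = 0.106432. Accumulating E over each segment gives final E = 10.2175.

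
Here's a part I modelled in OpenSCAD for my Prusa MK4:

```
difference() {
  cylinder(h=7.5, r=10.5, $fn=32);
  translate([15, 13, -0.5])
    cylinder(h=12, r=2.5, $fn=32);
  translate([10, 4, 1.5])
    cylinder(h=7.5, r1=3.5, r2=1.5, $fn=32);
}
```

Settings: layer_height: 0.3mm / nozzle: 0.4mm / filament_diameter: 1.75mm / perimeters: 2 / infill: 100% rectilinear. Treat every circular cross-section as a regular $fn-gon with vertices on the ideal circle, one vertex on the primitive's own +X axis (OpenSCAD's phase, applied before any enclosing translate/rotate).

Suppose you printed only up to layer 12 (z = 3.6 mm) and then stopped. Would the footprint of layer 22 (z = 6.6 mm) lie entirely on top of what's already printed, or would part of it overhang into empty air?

Compare the two slices. At z = 3.6: the r=10.5 cylinder contributes a regular 32-gon of circumradius 10.5 (area = (32/2)·10.500²·sin(360°/32) = 344.14 mm²); the r=2.5 cylinder at (15, 13) gives a regular 32-gon of circumradius 2.5 (constant along its height) (area = (32/2)·2.500²·sin(360°/32) = 19.51 mm²); the cone at (10, 4) contributes a regular 32-gon of circumradius 2.940 (interpolated between r1=3.5 and r2=1.5 at t=0.280) (area = (32/2)·2.940²·sin(360°/32) = 26.98 mm²); Subtracting the remaining from the first: starting from the r=10.5 cylinder (344.14 mm²), the r=2.5 cylinder at (15, 13) misses the remaining region (no effect); the cone at (10, 4) partially overlaps it — only the 10.94 mm² overlap (of its 26.98 mm²) is removed, clipping the outline — area = 333.20 mm². At z = 6.6: the cylinder: section is a regular 32-gon, circumradius r=10.5 (area = (32/2)·10.500²·sin(360°/32) = 344.14 mm²); the r=2.5 cylinder at (15, 13) contributes a regular 32-gon of circumradius 2.5 (area = (32/2)·2.500²·sin(360°/32) = 19.51 mm²); the cone at (10, 4) (r1=3.5→r2=1.5) has section circumradius 2.140 here — a regular 32-gon (area = (32/2)·2.140²·sin(360°/32) = 14.29 mm²); After the difference (first − rest): starting from the r=10.5 cylinder (344.14 mm²), the r=2.5 cylinder at (15, 13) misses the remaining region (no effect); the cone at (10, 4) partially overlaps it — only the 5.56 mm² overlap (of its 14.29 mm²) is removed, clipping the outline — area = 338.58 mm². Checking containment: at z = 6.6 the cross-section extends beyond the z = 3.6 cross-section by about 5.38 mm².

part overhangs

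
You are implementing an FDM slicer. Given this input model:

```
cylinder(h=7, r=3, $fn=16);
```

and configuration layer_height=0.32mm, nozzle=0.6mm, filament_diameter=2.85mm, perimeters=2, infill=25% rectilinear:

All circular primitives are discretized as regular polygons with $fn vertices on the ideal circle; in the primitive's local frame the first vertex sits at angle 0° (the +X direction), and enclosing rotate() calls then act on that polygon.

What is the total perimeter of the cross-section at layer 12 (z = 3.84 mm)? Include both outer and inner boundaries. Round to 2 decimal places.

At z = 3.84 mm: the cylinder: section is a regular 16-gon, circumradius r=3 (perimeter = 2·16·3.000·sin(180°/16) = 18.73 mm). Overall, the cross-section is a single solid region. Total boundary length (outer) = 18.73 mm.

18.73 mm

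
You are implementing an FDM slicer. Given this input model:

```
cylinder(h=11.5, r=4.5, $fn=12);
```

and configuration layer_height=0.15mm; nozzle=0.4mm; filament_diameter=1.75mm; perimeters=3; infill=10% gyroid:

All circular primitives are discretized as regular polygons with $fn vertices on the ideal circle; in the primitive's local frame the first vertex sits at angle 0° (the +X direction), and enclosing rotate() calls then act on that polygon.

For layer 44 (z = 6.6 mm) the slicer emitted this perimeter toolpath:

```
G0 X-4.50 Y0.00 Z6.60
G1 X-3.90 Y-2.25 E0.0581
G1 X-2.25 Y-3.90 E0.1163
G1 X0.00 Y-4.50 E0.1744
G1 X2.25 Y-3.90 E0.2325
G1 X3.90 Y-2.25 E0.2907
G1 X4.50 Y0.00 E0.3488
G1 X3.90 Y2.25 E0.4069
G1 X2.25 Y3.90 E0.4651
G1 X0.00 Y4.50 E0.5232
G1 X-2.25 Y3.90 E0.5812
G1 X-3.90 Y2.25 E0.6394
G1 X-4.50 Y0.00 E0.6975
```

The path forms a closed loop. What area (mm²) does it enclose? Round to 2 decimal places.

60.79 mm²

Apply the shoelace formula to the sequence of (X, Y) vertices; enclosed area = 60.79 mm².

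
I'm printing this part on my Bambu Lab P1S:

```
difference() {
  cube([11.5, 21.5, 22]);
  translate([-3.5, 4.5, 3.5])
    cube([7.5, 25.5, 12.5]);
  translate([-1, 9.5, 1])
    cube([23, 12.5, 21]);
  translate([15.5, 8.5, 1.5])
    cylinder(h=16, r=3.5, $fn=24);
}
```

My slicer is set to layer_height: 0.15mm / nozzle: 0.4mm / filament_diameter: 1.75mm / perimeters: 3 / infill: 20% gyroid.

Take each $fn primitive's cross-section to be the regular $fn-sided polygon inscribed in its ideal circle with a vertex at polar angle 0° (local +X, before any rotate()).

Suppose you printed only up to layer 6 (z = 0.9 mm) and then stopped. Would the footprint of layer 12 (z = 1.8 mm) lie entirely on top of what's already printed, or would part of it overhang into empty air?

Compare the two slices. At z = 0.9: the cube is present — its section is the full 11.5×21.5 rectangle (area 247.25 mm²); the cube at (-3.5, 4.5) does not reach this height (z outside [3.5, 16]); the cube at (-1, 9.5) does not reach this height (z outside [1, 22]); the cylinder at (15.5, 8.5) is absent (z outside [1.5, 17.5]); After the difference (first − rest): none of the subtracted shapes is present at this height, so the 11.5×21.5 cube is unchanged — area = 247.25 mm². At z = 1.8: the cube is present — its section is the full 11.5×21.5 rectangle (area 247.25 mm²); the cube at (-3.5, 4.5) does not reach this height (z outside [3.5, 16]); the 23×12.5 cube at (-1, 9.5) contributes its full rectangle (area 287.50 mm²); the cylinder at (15.5, 8.5): section is a regular 24-gon, circumradius r=3.5 (area = (24/2)·3.500²·sin(360°/24) = 38.05 mm²); Taking the first minus the rest: starting from the 11.5×21.5 cube (247.25 mm²), the 23×12.5 cube at (-1, 9.5) partially overlaps it — only the 138.00 mm² overlap (of its 287.50 mm²) is removed, clipping the outline; the r=3.5 cylinder at (15.5, 8.5) misses the remaining region (no effect) — area = 109.25 mm². Checking containment: the cross-section at z = 1.8 is a subset of the cross-section at z = 0.9.

entirely on top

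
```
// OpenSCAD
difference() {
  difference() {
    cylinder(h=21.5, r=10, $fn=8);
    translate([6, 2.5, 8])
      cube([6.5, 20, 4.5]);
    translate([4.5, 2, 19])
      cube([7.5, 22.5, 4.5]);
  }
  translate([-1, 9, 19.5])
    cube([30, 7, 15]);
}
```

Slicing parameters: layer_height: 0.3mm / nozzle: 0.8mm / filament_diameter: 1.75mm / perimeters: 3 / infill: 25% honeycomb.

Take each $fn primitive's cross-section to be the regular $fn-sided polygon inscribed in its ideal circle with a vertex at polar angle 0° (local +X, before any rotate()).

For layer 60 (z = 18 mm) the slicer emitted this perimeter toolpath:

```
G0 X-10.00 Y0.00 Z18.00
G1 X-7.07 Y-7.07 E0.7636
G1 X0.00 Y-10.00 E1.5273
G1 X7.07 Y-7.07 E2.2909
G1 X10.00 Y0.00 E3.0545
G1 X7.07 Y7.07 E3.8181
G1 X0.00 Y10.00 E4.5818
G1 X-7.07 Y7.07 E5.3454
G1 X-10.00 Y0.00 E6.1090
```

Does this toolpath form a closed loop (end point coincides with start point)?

Start point (G0): (-10.00, 0.00). End point (last G1): the path returns to the start — closed.

yes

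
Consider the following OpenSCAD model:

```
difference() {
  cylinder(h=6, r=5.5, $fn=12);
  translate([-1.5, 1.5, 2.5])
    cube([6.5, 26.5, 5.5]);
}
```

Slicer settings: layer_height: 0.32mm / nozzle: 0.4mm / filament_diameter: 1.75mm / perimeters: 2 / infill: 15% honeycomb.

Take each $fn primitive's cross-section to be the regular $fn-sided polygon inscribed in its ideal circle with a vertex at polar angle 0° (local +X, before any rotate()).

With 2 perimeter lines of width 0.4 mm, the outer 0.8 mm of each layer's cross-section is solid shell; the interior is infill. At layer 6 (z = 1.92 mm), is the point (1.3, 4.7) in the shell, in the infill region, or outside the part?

shell

At z = 1.92 mm: the r=5.5 cylinder contributes a regular 12-gon of circumradius 5.5; the cube at (-1.5, 1.5) is absent (z outside [2.5, 8]); After the difference (first − rest): none of the subtracted shapes is present at this height, so the r=5.5 cylinder is unchanged — 1 connected region. Overall, the cross-section is a single solid region. The nearest boundary edge runs (2.75, 4.76)→(0.00, 5.50); distance from the point to it = 0.44 mm. The point is inside the cross-section, 0.44 mm from the nearest boundary — within the 0.8 mm shell band (2 × 0.4).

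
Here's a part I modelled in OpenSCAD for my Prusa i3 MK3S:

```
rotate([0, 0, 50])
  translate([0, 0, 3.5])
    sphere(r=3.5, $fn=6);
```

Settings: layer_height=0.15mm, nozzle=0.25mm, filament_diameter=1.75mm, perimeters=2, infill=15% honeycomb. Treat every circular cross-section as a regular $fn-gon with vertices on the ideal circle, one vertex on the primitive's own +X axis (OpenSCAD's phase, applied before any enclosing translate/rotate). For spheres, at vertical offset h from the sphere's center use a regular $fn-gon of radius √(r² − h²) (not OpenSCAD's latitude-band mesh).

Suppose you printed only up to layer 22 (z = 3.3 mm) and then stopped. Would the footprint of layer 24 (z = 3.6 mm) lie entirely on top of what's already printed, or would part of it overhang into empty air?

entirely on top

Compare the two slices. At z = 3.3: the r=3.5 sphere slices to a regular 6-gon of circumradius 3.494 (√(r²−h²) with h=0.2 from center) (area = (6/2)·3.494²·sin(360°/6) = 31.72 mm²); (whole slice rotated 50° about Z — lengths, areas and connectivity unchanged). At z = 3.6: the sphere: section is a regular 6-gon, circumradius = √(r²−h²) = √(3.5²−0.1²) = 3.499 (area = (6/2)·3.499²·sin(360°/6) = 31.80 mm²); (rotated 50° about Z; rotation is an isometry so areas/perimeters/island counts are preserved). Checking containment: the cross-section at z = 3.6 is a subset of the cross-section at z = 3.3.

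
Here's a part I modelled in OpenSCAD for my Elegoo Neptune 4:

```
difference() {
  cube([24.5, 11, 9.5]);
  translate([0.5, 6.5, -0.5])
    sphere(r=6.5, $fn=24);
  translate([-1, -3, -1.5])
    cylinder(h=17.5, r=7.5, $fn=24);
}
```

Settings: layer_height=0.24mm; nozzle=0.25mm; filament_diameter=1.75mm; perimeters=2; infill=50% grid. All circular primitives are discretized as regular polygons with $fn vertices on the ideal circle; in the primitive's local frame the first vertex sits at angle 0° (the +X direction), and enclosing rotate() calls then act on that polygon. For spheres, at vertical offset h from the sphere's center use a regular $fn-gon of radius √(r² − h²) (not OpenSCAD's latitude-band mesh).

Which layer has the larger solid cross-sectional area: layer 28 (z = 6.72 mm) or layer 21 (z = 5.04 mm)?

Layer 28 (z = 6.72): the cube is present — its section is the full 24.5×11 rectangle (area 269.50 mm²); the sphere at (0.5, 6.5) is not intersected at this z (|z−center|=7.220 > r=6.5); the cylinder at (-1, -3): section is a regular 24-gon, circumradius r=7.5 (area = (24/2)·7.500²·sin(360°/24) = 174.70 mm²); Subtracting the remaining from the first: starting from the 24.5×11 cube (269.50 mm²), the r=7.5 cylinder at (-1, -3) partially overlaps it — only the 17.49 mm² overlap (of its 174.70 mm²) is removed, clipping the outline — area = 252.01 mm². So its area = 252.01 mm². Layer 21 (z = 5.04): the cube is present — its section is the full 24.5×11 rectangle (area 269.50 mm²); the r=6.5 sphere at (0.5, 6.5) slices to a regular 24-gon of circumradius 3.400 (√(r²−h²) with h=5.54 from center) (area = (24/2)·3.400²·sin(360°/24) = 35.90 mm²); the r=7.5 cylinder at (-1, -3) gives a regular 24-gon of circumradius 7.5 (constant along its height) (area = (24/2)·7.500²·sin(360°/24) = 174.70 mm²); After the difference (first − rest): starting from the 24.5×11 cube (269.50 mm²), the r=6.5 sphere at (0.5, 6.5) partially overlaps it — only the 21.32 mm² overlap (of its 35.90 mm²) is removed, clipping the outline; the r=7.5 cylinder at (-1, -3) partially overlaps it — only the 15.53 mm² overlap (of its 174.70 mm²) is removed, clipping the outline — area = 232.65 mm². So its area = 232.65 mm². Layer 28 is larger (252.01 vs 232.65 mm²).

layer 28 (z = 6.72 mm)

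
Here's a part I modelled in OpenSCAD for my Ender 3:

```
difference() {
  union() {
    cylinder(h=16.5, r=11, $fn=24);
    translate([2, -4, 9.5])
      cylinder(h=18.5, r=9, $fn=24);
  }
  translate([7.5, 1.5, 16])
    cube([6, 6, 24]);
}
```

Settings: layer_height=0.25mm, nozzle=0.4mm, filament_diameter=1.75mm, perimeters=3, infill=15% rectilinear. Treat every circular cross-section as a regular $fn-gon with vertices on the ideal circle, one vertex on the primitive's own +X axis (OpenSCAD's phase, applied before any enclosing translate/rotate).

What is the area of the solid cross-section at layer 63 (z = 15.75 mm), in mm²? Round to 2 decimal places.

At z = 15.75 mm: the r=11 cylinder contributes a regular 24-gon of circumradius 11 (area = (24/2)·11.000²·sin(360°/24) = 375.81 mm²); the r=9 cylinder at (2, -4) gives a regular 24-gon of circumradius 9 (constant along its height) (area = (24/2)·9.000²·sin(360°/24) = 251.57 mm²); Combining (union): the regions partially overlap — summed areas 627.38 mm² minus the doubly-counted overlap 216.35 mm² gives 411.02 mm² — area = 411.02 mm²; the cube at (7.5, 1.5) is not intersected at this z (z outside [16, 40]); Subtracting the remaining from the first: none of the subtracted shapes is present at this height, so the result so far is unchanged — area = 411.02 mm². Overall, the cross-section is a single solid region. Net area = 411.02 mm².

411.02 mm²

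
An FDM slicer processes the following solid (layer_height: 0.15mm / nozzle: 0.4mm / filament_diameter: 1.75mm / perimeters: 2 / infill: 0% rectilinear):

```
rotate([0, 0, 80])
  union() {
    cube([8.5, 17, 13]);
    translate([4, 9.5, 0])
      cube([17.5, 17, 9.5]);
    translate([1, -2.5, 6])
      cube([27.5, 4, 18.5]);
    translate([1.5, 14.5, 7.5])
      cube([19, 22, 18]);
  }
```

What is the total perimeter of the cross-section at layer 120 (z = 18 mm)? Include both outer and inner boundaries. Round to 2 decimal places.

At z = 18 mm: the cube does not reach this height (z outside [0, 13]); the cube at (4, 9.5) is not intersected at this z (z outside [0, 9.5]); the cube at (1, -2.5) (footprint 27.5×4) is included at this height (perimeter 63.00 mm); the 19×22 cube at (1.5, 14.5) contributes its full rectangle (perimeter 82.00 mm); Combining (union): the 2 present regions are separate (no shared area or edge), so areas and boundary lengths simply add and each stays a separate island — boundary = 145.00 mm; (rotated 80° about Z; rotation is an isometry so areas/perimeters/island counts are preserved). Overall, the cross-section has 2 separate islands. Total boundary length (outer) = 145.00 mm.

145.00 mm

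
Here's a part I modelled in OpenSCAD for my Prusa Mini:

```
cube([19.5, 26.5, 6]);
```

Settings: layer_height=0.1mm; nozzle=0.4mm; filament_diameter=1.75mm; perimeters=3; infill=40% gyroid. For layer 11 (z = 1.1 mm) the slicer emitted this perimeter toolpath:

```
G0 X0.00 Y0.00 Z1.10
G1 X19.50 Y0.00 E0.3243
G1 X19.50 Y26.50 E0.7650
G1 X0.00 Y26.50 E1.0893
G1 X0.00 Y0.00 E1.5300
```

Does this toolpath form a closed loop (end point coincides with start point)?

yes

Start point (G0): (0.00, 0.00). End point (last G1): the path returns to the start — closed.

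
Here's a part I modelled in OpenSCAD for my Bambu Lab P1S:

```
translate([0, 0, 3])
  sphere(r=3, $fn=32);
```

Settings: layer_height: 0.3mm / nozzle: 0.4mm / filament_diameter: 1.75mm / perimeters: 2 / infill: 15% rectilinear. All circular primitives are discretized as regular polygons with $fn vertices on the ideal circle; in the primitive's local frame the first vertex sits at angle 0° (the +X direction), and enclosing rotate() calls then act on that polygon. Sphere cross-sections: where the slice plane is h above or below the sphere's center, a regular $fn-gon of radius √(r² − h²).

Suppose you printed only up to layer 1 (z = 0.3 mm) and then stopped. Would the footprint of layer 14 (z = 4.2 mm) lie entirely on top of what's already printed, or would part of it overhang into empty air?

Compare the two slices. At z = 0.3: the sphere: section is a regular 32-gon, circumradius = √(r²−h²) = √(3²−2.7²) = 1.308 (area = (32/2)·1.308²·sin(360°/32) = 5.34 mm²). At z = 4.2: the r=3 sphere contributes a regular 32-gon of circumradius √(3²−1.2²) = 2.750 (area = (32/2)·2.750²·sin(360°/32) = 23.60 mm²). Checking containment: at z = 4.2 the cross-section extends beyond the z = 0.3 cross-section by about 18.26 mm².

part overhangs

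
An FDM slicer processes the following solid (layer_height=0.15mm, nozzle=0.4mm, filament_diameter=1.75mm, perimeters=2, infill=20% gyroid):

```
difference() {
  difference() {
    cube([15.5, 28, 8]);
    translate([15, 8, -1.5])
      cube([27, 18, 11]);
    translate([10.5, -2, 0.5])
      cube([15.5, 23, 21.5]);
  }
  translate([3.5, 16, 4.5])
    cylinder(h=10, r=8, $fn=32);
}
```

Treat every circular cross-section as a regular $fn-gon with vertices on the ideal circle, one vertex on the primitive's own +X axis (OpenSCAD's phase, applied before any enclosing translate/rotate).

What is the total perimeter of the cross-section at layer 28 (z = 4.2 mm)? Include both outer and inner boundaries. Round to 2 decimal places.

At z = 4.2 mm: the cube is present — its section is the full 15.5×28 rectangle (perimeter 87.00 mm); the cube at (15, 8) is present — its section is the full 27×18 rectangle (perimeter 90.00 mm); the cube at (10.5, -2) is present — its section is the full 15.5×23 rectangle (perimeter 77.00 mm); Taking the first minus the rest: starting from the 15.5×28 cube, the 27×18 cube at (15, 8) partially overlaps it — only the 9.00 mm² overlap (of its 486.00 mm²) is removed, clipping the outline; the 15.5×23 cube at (10.5, -2) partially overlaps it — only the 98.50 mm² overlap (of its 356.50 mm²) is removed, clipping the outline — boundary = 87.00 mm; the cylinder at (3.5, 16) is absent (z outside [4.5, 14.5]); After the difference (first − rest): none of the subtracted shapes is present at this height, so the result so far is unchanged — boundary = 87.00 mm. Overall, the cross-section is a single solid region. Total boundary length (outer) = 87.00 mm.

87.00 mm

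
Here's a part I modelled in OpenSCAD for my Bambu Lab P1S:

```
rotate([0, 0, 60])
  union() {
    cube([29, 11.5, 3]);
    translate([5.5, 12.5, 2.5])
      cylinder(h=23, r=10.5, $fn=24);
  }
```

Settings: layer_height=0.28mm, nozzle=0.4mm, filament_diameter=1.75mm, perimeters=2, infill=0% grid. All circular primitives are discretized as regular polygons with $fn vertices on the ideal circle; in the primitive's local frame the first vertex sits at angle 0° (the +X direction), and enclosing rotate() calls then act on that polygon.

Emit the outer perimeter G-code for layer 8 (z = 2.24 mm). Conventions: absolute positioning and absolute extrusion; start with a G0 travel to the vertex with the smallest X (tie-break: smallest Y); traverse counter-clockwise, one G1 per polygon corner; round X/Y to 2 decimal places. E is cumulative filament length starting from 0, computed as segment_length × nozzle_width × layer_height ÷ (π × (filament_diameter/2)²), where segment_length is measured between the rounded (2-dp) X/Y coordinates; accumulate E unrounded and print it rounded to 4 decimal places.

At z = 2.24 mm: the cube is present — its section is the full 29×11.5 rectangle; the cylinder at (5.5, 12.5) is not intersected at this z (z outside [2.5, 25.5]); Taking the union: only the 29×11.5 cube is present, so the union is just that shape — 1 connected region; (whole slice rotated 60° about Z — lengths, areas and connectivity unchanged). The outline is a single polygon with 4 vertices. Extrusion per mm of travel: 0.4 × 0.28 / (π × 0.875²) = 0.046564. Accumulating E over each segment gives final E = 3.7714.

G0 X-9.96 Y5.75 Z2.24
G1 X0.00 Y0.00 E0.5355
G1 X14.50 Y25.11 E1.8857
G1 X4.54 Y30.86 E2.4212
G1 X-9.96 Y5.75 E3.7714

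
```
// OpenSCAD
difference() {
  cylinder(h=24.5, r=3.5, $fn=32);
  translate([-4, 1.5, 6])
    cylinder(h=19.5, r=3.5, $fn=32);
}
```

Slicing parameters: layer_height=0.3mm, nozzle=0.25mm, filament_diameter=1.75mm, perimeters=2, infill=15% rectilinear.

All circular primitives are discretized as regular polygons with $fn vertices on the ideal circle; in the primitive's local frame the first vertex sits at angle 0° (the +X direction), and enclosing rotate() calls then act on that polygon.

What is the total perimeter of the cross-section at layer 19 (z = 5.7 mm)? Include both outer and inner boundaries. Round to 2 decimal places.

At z = 5.7 mm: the cylinder: section is a regular 32-gon, circumradius r=3.5 (perimeter = 2·32·3.500·sin(180°/32) = 21.96 mm); the cylinder at (-4, 1.5) is absent (z outside [6, 25.5]); After the difference (first − rest): none of the subtracted shapes is present at this height, so the r=3.5 cylinder is unchanged — boundary = 21.96 mm. Overall, the cross-section is a single solid region. Total boundary length (outer) = 21.96 mm.

21.96 mm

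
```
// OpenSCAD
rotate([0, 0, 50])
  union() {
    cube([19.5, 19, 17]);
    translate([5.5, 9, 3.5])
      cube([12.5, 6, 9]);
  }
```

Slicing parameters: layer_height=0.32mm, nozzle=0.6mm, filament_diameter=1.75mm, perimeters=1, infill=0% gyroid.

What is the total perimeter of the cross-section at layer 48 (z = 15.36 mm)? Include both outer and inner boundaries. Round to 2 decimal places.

77.00 mm

At z = 15.36 mm: the 19.5×19 cube contributes its full rectangle (perimeter 77.00 mm); the cube at (5.5, 9) is absent (z outside [3.5, 12.5]); Combining (union): only the 19.5×19 cube is present, so the union is just that shape — boundary = 77.00 mm; (whole slice rotated 50° about Z — lengths, areas and connectivity unchanged). Overall, the cross-section is a single solid region. Total boundary length (outer) = 77.00 mm.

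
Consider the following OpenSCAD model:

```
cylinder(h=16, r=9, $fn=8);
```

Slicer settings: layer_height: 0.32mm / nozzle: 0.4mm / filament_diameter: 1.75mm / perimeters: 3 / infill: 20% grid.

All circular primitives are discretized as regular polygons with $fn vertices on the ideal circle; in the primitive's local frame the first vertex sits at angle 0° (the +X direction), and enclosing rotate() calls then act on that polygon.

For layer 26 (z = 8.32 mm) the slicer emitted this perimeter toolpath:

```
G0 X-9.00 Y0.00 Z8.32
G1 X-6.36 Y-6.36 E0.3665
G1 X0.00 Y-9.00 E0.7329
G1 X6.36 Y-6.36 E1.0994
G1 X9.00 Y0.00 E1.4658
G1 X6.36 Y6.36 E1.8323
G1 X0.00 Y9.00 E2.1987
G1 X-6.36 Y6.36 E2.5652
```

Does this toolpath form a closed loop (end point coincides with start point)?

Start point (G0): (-9.00, 0.00). End point (last G1): the path does not return to the start — open.

no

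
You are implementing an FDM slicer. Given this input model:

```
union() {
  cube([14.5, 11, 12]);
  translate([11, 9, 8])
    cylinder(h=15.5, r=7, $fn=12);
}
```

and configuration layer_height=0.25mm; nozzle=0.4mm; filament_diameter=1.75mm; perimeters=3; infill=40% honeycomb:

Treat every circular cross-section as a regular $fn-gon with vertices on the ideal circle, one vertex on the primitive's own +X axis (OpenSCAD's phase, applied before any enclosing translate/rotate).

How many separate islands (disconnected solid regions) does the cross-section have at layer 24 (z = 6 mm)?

1

At z = 6 mm: the 14.5×11 cube contributes its full rectangle; the cylinder at (11, 9) is absent (z outside [8, 23.5]); Merging all regions: only the 14.5×11 cube is present, so the union is just that shape — 1 connected region. Overall, the cross-section is a single solid region. Island count = 1.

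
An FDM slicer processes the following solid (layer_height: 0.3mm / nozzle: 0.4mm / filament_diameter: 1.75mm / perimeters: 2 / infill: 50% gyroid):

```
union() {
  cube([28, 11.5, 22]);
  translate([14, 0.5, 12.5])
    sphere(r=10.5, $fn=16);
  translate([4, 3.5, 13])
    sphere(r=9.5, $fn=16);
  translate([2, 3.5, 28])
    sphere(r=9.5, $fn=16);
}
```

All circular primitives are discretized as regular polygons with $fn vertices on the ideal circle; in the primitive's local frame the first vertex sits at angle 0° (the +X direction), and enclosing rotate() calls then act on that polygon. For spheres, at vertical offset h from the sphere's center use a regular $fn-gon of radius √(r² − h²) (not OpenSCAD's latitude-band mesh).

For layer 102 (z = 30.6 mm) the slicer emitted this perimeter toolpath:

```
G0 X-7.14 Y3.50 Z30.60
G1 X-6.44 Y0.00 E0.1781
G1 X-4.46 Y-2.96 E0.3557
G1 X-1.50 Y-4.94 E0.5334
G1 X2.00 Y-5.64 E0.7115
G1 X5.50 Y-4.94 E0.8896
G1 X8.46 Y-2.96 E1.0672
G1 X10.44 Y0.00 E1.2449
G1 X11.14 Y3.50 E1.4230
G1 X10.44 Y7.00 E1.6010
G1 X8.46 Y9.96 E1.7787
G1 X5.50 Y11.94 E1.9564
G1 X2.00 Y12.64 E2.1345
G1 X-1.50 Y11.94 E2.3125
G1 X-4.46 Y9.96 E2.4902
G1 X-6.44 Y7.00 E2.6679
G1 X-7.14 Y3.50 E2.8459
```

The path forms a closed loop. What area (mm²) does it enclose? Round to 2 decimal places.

255.61 mm²

Apply the shoelace formula to the sequence of (X, Y) vertices; enclosed area = 255.61 mm².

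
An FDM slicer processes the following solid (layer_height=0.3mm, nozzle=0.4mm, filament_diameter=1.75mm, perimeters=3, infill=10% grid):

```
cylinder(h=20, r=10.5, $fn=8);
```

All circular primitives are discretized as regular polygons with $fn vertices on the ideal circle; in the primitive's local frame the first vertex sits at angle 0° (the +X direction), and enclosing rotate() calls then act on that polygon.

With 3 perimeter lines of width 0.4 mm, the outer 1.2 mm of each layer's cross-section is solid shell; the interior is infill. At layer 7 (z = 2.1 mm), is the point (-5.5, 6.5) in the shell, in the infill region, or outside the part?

At z = 2.1 mm: the r=10.5 cylinder gives a regular 8-gon of circumradius 10.5 (constant along its height). Overall, the cross-section is a single solid region. The nearest boundary edge runs (0.00, 10.50)→(-7.42, 7.42); distance from the point to it = 1.59 mm. The point is inside the cross-section and 1.59 mm from the nearest boundary — more than the 1.2 mm shell width (3 × 0.4), so it's in the infill interior.

infill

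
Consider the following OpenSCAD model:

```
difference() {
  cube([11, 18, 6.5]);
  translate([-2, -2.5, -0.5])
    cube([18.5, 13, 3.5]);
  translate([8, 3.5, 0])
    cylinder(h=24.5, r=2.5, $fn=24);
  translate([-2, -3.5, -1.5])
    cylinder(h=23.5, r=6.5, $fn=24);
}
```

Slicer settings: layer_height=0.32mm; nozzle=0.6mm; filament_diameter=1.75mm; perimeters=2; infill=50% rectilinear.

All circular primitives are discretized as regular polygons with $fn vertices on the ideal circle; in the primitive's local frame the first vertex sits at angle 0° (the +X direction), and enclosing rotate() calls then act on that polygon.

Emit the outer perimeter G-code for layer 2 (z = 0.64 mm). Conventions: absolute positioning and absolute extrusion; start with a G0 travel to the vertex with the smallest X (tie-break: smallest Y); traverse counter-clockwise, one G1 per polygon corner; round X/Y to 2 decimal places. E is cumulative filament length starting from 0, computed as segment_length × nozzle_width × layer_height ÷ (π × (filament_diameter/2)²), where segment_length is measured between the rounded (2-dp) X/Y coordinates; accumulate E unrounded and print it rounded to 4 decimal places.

At z = 0.64 mm: the 11×18 cube contributes its full rectangle; the cube at (-2, -2.5) (footprint 18.5×13) is included at this height; the cylinder at (8, 3.5): section is a regular 24-gon, circumradius r=2.5; the r=6.5 cylinder at (-2, -3.5) contributes a regular 24-gon of circumradius 6.5; Taking the first minus the rest: starting from the 11×18 cube, the 18.5×13 cube at (-2, -2.5) partially overlaps it — only the 115.50 mm² overlap (of its 240.50 mm²) is removed, clipping the outline; the r=2.5 cylinder at (8, 3.5) misses the remaining region (no effect); the r=6.5 cylinder at (-2, -3.5) misses the remaining region (no effect) — 1 connected region. The outline is a single polygon with 4 vertices. Extrusion per mm of travel: 0.6 × 0.32 / (π × 0.875²) = 0.079824. Accumulating E over each segment gives final E = 2.9535.

G0 X0.00 Y10.50 Z0.64
G1 X11.00 Y10.50 E0.8781
G1 X11.00 Y18.00 E1.4767
G1 X0.00 Y18.00 E2.3548
G1 X0.00 Y10.50 E2.9535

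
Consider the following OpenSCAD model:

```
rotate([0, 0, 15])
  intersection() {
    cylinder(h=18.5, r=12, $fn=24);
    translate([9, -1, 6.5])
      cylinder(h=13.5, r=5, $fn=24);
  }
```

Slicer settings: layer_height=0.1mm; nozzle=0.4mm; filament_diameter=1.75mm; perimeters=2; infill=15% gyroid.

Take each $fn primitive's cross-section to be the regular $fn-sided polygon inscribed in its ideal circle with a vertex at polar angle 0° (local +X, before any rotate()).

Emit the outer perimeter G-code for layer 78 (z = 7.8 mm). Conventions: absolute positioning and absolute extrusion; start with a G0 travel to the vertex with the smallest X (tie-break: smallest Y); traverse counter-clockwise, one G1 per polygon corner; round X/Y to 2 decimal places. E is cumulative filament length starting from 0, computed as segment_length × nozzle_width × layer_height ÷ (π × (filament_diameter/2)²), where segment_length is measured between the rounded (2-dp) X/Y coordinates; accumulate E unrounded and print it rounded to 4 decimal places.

G0 X3.95 Y1.36 Z7.80
G1 X4.12 Y0.07 E0.0216
G1 X4.62 Y-1.14 E0.0434
G1 X5.42 Y-2.17 E0.0651
G1 X6.45 Y-2.97 E0.0868
G1 X7.66 Y-3.47 E0.1086
G1 X8.95 Y-3.64 E0.1302
G1 X10.25 Y-3.47 E0.1520
G1 X11.45 Y-2.97 E0.1736
G1 X11.63 Y-2.83 E0.1774
G1 X12.00 Y0.00 E0.2249
G1 X11.59 Y3.11 E0.2770
G1 X10.39 Y6.00 E0.3291
G1 X10.24 Y6.19 E0.3331
G1 X8.95 Y6.36 E0.3547
G1 X7.66 Y6.19 E0.3764
G1 X6.45 Y5.69 E0.3982
G1 X5.42 Y4.90 E0.4197
G1 X4.62 Y3.86 E0.4416
G1 X4.12 Y2.66 E0.4632
G1 X3.95 Y1.36 E0.4850

At z = 7.8 mm: the r=12 cylinder gives a regular 24-gon of circumradius 12 (constant along its height); the r=5 cylinder at (9, -1) contributes a regular 24-gon of circumradius 5; Taking the intersection: the r=5 cylinder at (9, -1) partially overlaps the r=12 cylinder; clipping to the common part keeps 63.44 mm² — 1 connected region; (whole slice rotated 15° about Z — lengths, areas and connectivity unchanged). The outline is a single polygon with 20 vertices. Extrusion per mm of travel: 0.4 × 0.1 / (π × 0.875²) = 0.016630. Accumulating E over each segment gives final E = 0.4850.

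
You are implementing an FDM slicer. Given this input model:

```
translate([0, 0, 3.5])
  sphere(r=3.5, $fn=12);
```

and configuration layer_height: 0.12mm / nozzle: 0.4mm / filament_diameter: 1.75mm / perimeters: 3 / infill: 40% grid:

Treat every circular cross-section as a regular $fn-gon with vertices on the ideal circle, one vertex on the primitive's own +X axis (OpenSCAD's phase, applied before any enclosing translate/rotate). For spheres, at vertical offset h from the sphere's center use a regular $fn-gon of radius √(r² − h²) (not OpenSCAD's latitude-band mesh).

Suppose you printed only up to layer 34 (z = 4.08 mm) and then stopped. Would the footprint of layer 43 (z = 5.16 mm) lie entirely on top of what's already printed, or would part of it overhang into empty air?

entirely on top

Compare the two slices. At z = 4.08: the r=3.5 sphere slices to a regular 12-gon of circumradius 3.452 (√(r²−h²) with h=0.58 from center) (area = (12/2)·3.452²·sin(360°/12) = 35.74 mm²). At z = 5.16: the r=3.5 sphere contributes a regular 12-gon of circumradius √(3.5²−1.66²) = 3.081 (area = (12/2)·3.081²·sin(360°/12) = 28.48 mm²). Checking containment: the cross-section at z = 5.16 is a subset of the cross-section at z = 4.08.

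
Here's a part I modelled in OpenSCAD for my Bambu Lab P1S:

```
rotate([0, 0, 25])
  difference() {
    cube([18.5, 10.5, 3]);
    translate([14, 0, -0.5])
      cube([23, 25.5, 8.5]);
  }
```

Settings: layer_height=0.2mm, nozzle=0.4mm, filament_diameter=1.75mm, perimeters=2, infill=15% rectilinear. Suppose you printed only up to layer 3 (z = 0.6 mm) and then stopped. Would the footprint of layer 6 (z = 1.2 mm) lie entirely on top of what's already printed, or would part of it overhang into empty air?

Compare the two slices. At z = 0.6: the 18.5×10.5 cube contributes its full rectangle (area 194.25 mm²); the 23×25.5 cube at (14, 0) contributes its full rectangle (area 586.50 mm²); Subtracting the remaining from the first: starting from the 18.5×10.5 cube (194.25 mm²), the 23×25.5 cube at (14, 0) partially overlaps it — only the 47.25 mm² overlap (of its 586.50 mm²) is removed, clipping the outline — area = 147.00 mm²; (rotated 25° about Z; rotation is an isometry so areas/perimeters/island counts are preserved). At z = 1.2: the cube (footprint 18.5×10.5) is included at this height (area 194.25 mm²); the cube at (14, 0) (footprint 23×25.5) is included at this height (area 586.50 mm²); Taking the first minus the rest: starting from the 18.5×10.5 cube (194.25 mm²), the 23×25.5 cube at (14, 0) partially overlaps it — only the 47.25 mm² overlap (of its 586.50 mm²) is removed, clipping the outline — area = 147.00 mm²; (whole slice rotated 25° about Z — lengths, areas and connectivity unchanged). Checking containment: the cross-section at z = 1.2 is a subset of the cross-section at z = 0.6.

entirely on top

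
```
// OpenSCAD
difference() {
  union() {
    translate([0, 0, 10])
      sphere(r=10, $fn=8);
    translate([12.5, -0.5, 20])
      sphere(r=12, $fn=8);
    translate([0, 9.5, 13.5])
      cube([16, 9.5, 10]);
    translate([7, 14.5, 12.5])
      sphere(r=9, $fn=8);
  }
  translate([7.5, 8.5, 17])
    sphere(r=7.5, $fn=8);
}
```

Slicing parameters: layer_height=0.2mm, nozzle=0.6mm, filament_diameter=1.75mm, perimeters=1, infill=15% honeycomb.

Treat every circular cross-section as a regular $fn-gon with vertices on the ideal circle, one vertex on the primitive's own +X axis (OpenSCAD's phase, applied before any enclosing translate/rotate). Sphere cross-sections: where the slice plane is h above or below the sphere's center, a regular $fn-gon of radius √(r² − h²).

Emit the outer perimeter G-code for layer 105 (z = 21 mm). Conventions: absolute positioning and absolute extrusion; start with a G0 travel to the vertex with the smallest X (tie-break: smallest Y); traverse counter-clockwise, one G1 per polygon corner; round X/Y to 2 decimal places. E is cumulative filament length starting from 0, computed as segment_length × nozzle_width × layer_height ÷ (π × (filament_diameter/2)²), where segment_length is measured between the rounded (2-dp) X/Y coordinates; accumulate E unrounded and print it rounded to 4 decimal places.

At z = 21 mm: the sphere does not reach this height (|z−center|=11.000 > r=10); the r=12 sphere at (12.5, -0.5) slices to a regular 8-gon of circumradius 11.958 (√(r²−h²) with h=1 from center); the cube at (0, 9.5) (footprint 16×9.5) is included at this height; the r=9 sphere at (7, 14.5) slices to a regular 8-gon of circumradius 2.958 (√(r²−h²) with h=8.5 from center); Merging all regions: the regions partially overlap (shared area 33.69 mm²), so overlapping operands fuse into one piece — 1 connected region; the sphere at (7.5, 8.5): section is a regular 8-gon, circumradius = √(r²−h²) = √(7.5²−4²) = 6.344; Subtracting the remaining from the first: starting from that combined region, the r=7.5 sphere at (7.5, 8.5) partially overlaps it — only the 102.49 mm² overlap (of its 113.84 mm²) is removed, clipping the outline — 1 connected region. The outline is a single polygon with 19 vertices. Extrusion per mm of travel: 0.6 × 0.2 / (π × 0.875²) = 0.049890. Accumulating E over each segment gives final E = 6.3150.

G0 X0.00 Y9.50 Z21.00
G1 X1.57 Y9.50 E0.0783
G1 X3.01 Y12.99 E0.2667
G1 X7.50 Y14.84 E0.5090
G1 X11.99 Y12.99 E0.7512
G1 X13.84 Y8.50 E0.9935
G1 X11.99 Y4.01 E1.2358
G1 X7.50 Y2.16 E1.4781
G1 X3.01 Y4.01 E1.7203
G1 X2.71 Y4.74 E1.7597
G1 X0.54 Y-0.50 E2.0427
G1 X4.04 Y-8.96 E2.4994
G1 X12.50 Y-12.46 E2.9562
G1 X20.96 Y-8.96 E3.4130
G1 X24.46 Y-0.50 E3.8697
G1 X20.96 Y7.96 E4.3265
G1 X16.00 Y10.01 E4.5943
G1 X16.00 Y19.00 E5.0428
G1 X0.00 Y19.00 E5.8410
G1 X0.00 Y9.50 E6.3150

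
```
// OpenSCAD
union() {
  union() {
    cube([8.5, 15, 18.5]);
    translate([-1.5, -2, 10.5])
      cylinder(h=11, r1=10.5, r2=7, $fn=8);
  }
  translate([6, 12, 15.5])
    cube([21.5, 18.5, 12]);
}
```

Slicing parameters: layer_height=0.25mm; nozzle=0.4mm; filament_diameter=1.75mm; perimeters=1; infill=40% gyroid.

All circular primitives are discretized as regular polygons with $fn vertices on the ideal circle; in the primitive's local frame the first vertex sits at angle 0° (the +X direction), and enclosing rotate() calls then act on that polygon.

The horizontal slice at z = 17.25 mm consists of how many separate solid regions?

At z = 17.25 mm: the cube is present — its section is the full 8.5×15 rectangle; the cone at (-1.5, -2) (r1=10.5→r2=7) has section circumradius 8.352 here — a regular 8-gon; Combining (union): the regions partially overlap (shared area 24.39 mm²), so overlapping operands fuse into one piece — 1 connected region; the 21.5×18.5 cube at (6, 12) contributes its full rectangle; Merging all regions: the regions partially overlap (shared area 7.50 mm²), so overlapping operands fuse into one piece — 1 connected region. The result has 1 disconnected region.

1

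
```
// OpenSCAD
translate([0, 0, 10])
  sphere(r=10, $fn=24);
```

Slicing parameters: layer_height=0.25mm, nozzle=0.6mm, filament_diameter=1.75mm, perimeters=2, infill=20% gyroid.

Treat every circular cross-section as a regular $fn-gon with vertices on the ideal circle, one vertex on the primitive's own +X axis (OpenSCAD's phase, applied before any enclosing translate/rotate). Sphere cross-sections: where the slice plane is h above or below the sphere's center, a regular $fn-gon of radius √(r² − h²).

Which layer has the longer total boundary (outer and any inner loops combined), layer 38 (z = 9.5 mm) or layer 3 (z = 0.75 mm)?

layer 38 (z = 9.5 mm)

Layer 38 (z = 9.5): the sphere: section is a regular 24-gon, circumradius = √(r²−h²) = √(10²−0.5²) = 9.987 (perimeter = 2·24·9.987·sin(180°/24) = 62.57 mm). So its perimeter = 62.57 mm. Layer 3 (z = 0.75): the r=10 sphere contributes a regular 24-gon of circumradius √(10²−9.25²) = 3.800 (perimeter = 2·24·3.800·sin(180°/24) = 23.81 mm). So its perimeter = 23.81 mm. Layer 38 is larger (62.57 vs 23.81 mm).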